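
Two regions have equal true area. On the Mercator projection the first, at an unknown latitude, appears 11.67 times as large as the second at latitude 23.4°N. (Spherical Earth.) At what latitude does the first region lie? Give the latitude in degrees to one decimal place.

74.4°

On Mercator, (apparent₁)/(apparent₂) = sec²φ₁ / sec²φ₂ when true areas are equal.
cos²φ₂ / cos²φ₁ = 11.67  ⇒  cos φ₁ = cos 23.4° / √11.67 = 0.9178/3.416 = 0.2687.
φ₁ = arccos(0.2687) ≈ 74.4°.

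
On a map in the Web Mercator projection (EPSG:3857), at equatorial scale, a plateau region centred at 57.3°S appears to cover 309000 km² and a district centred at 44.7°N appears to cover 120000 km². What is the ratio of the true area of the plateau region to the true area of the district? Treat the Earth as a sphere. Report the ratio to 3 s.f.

1.49

On Mercator the areal scale is sec²φ, so true area = apparent × cos²φ.
True area of plateau region: 309000 × cos²(57.3°) = 309000 × 0.2919 = 90180 km².
True area of district: 120000 × cos²(44.7°) = 120000 × 0.5052 = 60630 km².
Ratio = 90180 / 60630 ≈ 1.49.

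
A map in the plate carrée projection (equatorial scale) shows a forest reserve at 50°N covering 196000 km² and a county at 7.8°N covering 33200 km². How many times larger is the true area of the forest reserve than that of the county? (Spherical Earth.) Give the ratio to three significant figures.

Plate carrée has h = 1 and k = sec φ, giving areal scale sec φ; true area = (apparent area) · cos φ.
True area of forest reserve: 196000 × cos(50°) = 196000 × 0.6428 = 126000 km².
True area of county: 33200 × cos(7.8°) = 33200 × 0.9907 = 32890 km².
Ratio = 126000 / 32890 ≈ 3.83.

3.83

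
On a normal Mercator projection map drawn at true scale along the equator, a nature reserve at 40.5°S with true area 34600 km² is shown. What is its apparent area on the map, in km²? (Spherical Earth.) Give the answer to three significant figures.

Mercator is conformal, so the point scale is isotropic: h = k = sec φ = 1/cos φ.
Areal scale = k² = sec²φ = 1/cos²(40.5°) = 1/0.7604² = 1.729.
Apparent area = 34600 × 1.729 ≈ 59800 km².

59800 km²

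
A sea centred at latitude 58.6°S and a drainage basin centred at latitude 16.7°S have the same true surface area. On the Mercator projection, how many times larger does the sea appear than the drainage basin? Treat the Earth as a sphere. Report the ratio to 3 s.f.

Mercator is conformal with k = sec φ, so areal scale = k² = sec²φ.
At 58.6°: sec²(58.6°) = 1/0.5210² = 3.684.
At 16.7°: sec²(16.7°) = 1/0.9578² = 1.090.
Ratio = 3.684/1.090 = cos²(16.7°)/cos²(58.6°) ≈ 3.38.

3.38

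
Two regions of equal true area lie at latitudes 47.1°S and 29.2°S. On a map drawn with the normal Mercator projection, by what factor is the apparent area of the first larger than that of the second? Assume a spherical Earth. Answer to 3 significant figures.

Mercator areal scale is sec²φ.
At 47.1°: sec²(47.1°) = 1/0.6807² = 2.158.
At 29.2°: sec²(29.2°) = 1/0.8729² = 1.312.
Ratio = 2.158/1.312 = cos²(29.2°)/cos²(47.1°) ≈ 1.64.

1.64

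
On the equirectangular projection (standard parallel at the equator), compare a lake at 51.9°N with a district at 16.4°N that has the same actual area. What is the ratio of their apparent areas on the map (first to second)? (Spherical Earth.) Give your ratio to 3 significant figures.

1.55

For the equirectangular projection with φ₀ = 0 (plate carrée), h = 1 along meridians and k = sec φ along parallels.
Areal scale at 51.9°: h·k = 1.000 × 1.621 = 1.621.
Areal scale at 16.4°: h·k = 1.000 × 1.042 = 1.042.
Ratio = 1.621/1.042 ≈ 1.55.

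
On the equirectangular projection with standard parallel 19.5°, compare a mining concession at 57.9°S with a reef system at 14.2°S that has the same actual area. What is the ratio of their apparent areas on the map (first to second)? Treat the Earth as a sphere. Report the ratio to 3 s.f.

The equidistant cylindrical projection with φ₀ = 19.5° has h = 1 (meridians true) and k = cos φ₀ / cos φ along parallels.
Areal scale at 57.9°: h·k = 1.000 × 1.774 = 1.774.
Areal scale at 14.2°: h·k = 1.000 × 0.9724 = 0.9724.
Ratio = 1.774/0.9724 ≈ 1.82.

1.82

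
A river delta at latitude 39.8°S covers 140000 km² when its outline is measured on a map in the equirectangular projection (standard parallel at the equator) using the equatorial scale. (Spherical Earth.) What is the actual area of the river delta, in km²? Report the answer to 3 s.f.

In the plate carrée (x = Rλ, y = Rφ), meridians are true-scale (h = 1) and parallels are stretched by k = sec φ.
Areal scale = h·k = 1 × sec φ; at 39.8°, h = 1.000, k = 1.302, so h·k = 1.302.
True area = apparent / (areal scale) = 140000 / 1.302 ≈ 108000 km².

108000 km²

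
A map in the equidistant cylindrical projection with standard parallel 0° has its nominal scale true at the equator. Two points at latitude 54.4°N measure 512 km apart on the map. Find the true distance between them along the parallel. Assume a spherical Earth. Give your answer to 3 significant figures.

298 km

Plate carrée maps x = Rλ, y = Rφ. The meridian scale is h = 1 and the parallel scale is k = 1/cos φ = sec φ.
Along the parallel at 54.4°, map distances are exaggerated by k = sec 54.4° = 1.718.
True distance = 512 / 1.718 = 512 × cos 54.4° ≈ 298 km.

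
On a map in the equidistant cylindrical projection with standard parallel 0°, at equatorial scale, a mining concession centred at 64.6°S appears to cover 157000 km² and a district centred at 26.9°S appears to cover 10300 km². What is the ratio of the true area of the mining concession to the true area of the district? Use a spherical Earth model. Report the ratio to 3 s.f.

7.33

Plate carrée has h = 1 and k = sec φ, giving areal scale sec φ; true area = (apparent area) · cos φ.
True area of mining concession: 157000 × cos(64.6°) = 157000 × 0.4289 = 67340 km².
True area of district: 10300 × cos(26.9°) = 10300 × 0.8918 = 9186 km².
Ratio = 67340 / 9186 ≈ 7.33.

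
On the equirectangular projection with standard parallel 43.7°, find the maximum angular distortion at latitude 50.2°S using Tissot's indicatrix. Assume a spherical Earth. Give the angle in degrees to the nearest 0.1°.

7.0°

The equidistant cylindrical projection with φ₀ = 43.7° has h = 1 (meridians true) and k = cos φ₀ / cos φ along parallels.
At 50.2°: h = 1.000, k = 1.129; principal scales a = 1.129, b = 1.000.
sin(ω/2) = (a − b)/(a + b) = 0.1294/2.129 = 0.06079, so ω = 2 arcsin(0.06079) ≈ 7.0°.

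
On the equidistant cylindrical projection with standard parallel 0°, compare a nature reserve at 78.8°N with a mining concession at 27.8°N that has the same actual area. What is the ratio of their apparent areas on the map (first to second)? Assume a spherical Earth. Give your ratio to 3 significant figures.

4.55

For the equirectangular projection with φ₀ = 0 (plate carrée), h = 1 along meridians and k = sec φ along parallels.
Areal scale at 78.8°: h·k = 1.000 × 5.148 = 5.148.
Areal scale at 27.8°: h·k = 1.000 × 1.130 = 1.130.
Ratio = 5.148/1.130 ≈ 4.55.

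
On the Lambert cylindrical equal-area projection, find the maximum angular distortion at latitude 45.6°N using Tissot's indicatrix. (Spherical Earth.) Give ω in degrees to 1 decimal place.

40.1°

The Lambert cylindrical equal-area projection is the cylindrical equal-area projection with its standard parallel at the equator (φ₀ = 0). For cylindrical equal-area with standard parallel φ₀, h = cos φ / cos φ₀ and k = cos φ₀ / cos φ, so h·k = 1.
At 45.6°: h = 0.6997, k = 1.429; principal scales a = 1.429, b = 0.6997.
sin(ω/2) = (a − b)/(a + b) = 0.7296/2.129 = 0.3427, so ω = 2 arcsin(0.3427) ≈ 40.1°.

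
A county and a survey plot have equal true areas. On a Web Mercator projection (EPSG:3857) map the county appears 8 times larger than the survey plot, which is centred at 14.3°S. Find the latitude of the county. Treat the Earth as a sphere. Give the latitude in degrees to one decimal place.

For equal true areas on Mercator, apparent areas scale as sec²φ, so the ratio is cos²φ₂ / cos²φ₁.
cos²φ₂ / cos²φ₁ = 8  ⇒  cos φ₁ = cos 14.3° / √8 = 0.9690/2.828 = 0.3426.
φ₁ = arccos(0.3426) ≈ 70.0°.

70.0°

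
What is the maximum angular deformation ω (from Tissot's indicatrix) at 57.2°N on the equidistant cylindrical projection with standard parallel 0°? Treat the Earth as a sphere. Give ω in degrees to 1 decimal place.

34.6°

In the plate carrée (x = Rλ, y = Rφ), meridians are true-scale (h = 1) and parallels are stretched by k = sec φ.
At 57.2°: h = 1.000, k = 1.846; principal scales a = 1.846, b = 1.000.
sin(ω/2) = (a − b)/(a + b) = 0.8460/2.846 = 0.2973, so ω = 2 arcsin(0.2973) ≈ 34.6°.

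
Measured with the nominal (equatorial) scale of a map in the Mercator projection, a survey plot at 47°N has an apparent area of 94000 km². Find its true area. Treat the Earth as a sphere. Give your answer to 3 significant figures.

43700 km²

The Mercator projection is conformal; its linear scale factor is the same in every direction and equals sec φ = 1/cos φ.
Areal scale = k² = sec²φ = 1/cos²(47°) = 1/0.6820² = 2.150.
True area = apparent / (areal scale) = 94000 / 2.150 ≈ 43700 km².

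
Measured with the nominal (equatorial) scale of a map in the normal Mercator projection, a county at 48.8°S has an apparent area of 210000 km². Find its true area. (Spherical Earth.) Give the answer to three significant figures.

91100 km²

Mercator is conformal, so the point scale is isotropic: h = k = sec φ = 1/cos φ.
Areal scale = k² = sec²φ = 1/cos²(48.8°) = 1/0.6587² = 2.305.
True area = apparent / (areal scale) = 210000 / 2.305 ≈ 91100 km².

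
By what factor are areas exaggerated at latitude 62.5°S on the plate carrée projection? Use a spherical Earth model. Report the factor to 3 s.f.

2.17

In the plate carrée (x = Rλ, y = Rφ), meridians are true-scale (h = 1) and parallels are stretched by k = sec φ.
Areal scale = h·k = 1 × sec φ; at 62.5°, h = 1.000, k = 2.166, so h·k = 2.166.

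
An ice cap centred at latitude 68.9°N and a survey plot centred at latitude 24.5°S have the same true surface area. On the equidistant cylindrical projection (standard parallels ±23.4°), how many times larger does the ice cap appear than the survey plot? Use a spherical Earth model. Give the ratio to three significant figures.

In the equirectangular projection with standard parallel φ₀ = 23.4° (x = Rλ cos φ₀, y = Rφ), meridians are true-scale (h = 1) and the parallel scale is k = cos φ₀ / cos φ.
Areal scale at 68.9°: h·k = 1.000 × 2.549 = 2.549.
Areal scale at 24.5°: h·k = 1.000 × 1.009 = 1.009.
Ratio = 2.549/1.009 ≈ 2.53.

2.53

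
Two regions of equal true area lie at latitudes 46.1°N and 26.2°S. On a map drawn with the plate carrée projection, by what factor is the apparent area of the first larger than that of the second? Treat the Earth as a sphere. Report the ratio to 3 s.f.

Plate carrée maps x = Rλ, y = Rφ. The meridian scale is h = 1 and the parallel scale is k = 1/cos φ = sec φ.
Areal scale at 46.1°: h·k = 1.000 × 1.442 = 1.442.
Areal scale at 26.2°: h·k = 1.000 × 1.115 = 1.115.
Ratio = 1.442/1.115 ≈ 1.29.

1.29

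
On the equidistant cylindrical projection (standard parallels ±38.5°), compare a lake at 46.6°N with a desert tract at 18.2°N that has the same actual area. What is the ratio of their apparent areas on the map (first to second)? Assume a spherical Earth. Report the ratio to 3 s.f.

In the equirectangular projection with standard parallel φ₀ = 38.5° (x = Rλ cos φ₀, y = Rφ), meridians are true-scale (h = 1) and the parallel scale is k = cos φ₀ / cos φ.
Areal scale at 46.6°: h·k = 1.000 × 1.139 = 1.139.
Areal scale at 18.2°: h·k = 1.000 × 0.8238 = 0.8238.
Ratio = 1.139/0.8238 ≈ 1.38.

1.38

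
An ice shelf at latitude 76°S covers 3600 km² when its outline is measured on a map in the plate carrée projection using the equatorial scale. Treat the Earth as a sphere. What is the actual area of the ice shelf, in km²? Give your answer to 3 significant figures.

In the plate carrée (x = Rλ, y = Rφ), meridians are true-scale (h = 1) and parallels are stretched by k = sec φ.
Areal scale = h·k = 1 × sec φ; at 76°, h = 1.000, k = 4.134, so h·k = 4.134.
True area = apparent / (areal scale) = 3600 / 4.134 ≈ 871 km².

871 km²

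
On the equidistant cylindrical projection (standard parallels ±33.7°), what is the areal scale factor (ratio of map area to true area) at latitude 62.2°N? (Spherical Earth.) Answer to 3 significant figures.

1.78

The equidistant cylindrical projection with φ₀ = 33.7° has h = 1 (meridians true) and k = cos φ₀ / cos φ along parallels.
Areal scale = h·k = 1 × cos φ₀ / cos φ; at 62.2°, h = 1.000, k = 1.784, so h·k = 1.784.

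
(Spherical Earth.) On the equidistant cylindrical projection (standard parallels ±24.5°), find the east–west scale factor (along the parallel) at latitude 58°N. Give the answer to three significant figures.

1.72

In the equirectangular projection with standard parallel φ₀ = 24.5° (x = Rλ cos φ₀, y = Rφ), meridians are true-scale (h = 1) and the parallel scale is k = cos φ₀ / cos φ.
k = cos 24.5° / cos 58° = 0.9100/0.5299 = 1.717.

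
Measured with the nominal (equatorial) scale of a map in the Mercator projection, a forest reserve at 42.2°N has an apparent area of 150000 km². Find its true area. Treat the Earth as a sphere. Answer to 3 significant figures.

For Mercator, h = k = sec φ (a conformal cylindrical projection has a single point scale, 1/cos φ).
Areal scale = k² = sec²φ = 1/cos²(42.2°) = 1/0.7408² = 1.822.
True area = apparent / (areal scale) = 150000 / 1.822 ≈ 82300 km².

82300 km²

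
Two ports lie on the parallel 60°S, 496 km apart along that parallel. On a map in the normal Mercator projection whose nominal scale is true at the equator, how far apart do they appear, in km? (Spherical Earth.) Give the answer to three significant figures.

The Mercator projection is conformal; its linear scale factor is the same in every direction and equals sec φ = 1/cos φ.
Along the parallel, k = sec 60° = 1/0.5000 = 2.000.
Map distance = 496 × 2.000 ≈ 992 km.

992 km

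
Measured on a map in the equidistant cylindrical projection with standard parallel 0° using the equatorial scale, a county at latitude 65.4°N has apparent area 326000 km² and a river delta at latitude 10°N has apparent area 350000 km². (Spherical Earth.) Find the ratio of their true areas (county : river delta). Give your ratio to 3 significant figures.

On the plate carrée, areal scale = h·k = 1 × sec φ, so true area = apparent × cos φ.
True area of county: 326000 × cos(65.4°) = 326000 × 0.4163 = 135700 km².
True area of river delta: 350000 × cos(10°) = 350000 × 0.9848 = 344700 km².
Ratio = 135700 / 344700 ≈ 0.394.

0.394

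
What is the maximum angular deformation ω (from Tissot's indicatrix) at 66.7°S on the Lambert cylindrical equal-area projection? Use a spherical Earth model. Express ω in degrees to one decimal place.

The Lambert cylindrical equal-area projection is the cylindrical equal-area projection with its standard parallel at the equator (φ₀ = 0). A cylindrical equal-area projection with standard parallel φ₀ has meridian scale h = cos φ / cos φ₀ and parallel scale k = cos φ₀ / cos φ (so areas are preserved, h·k = 1).
At 66.7°: h = 0.3955, k = 2.528; principal scales a = 2.528, b = 0.3955.
sin(ω/2) = (a − b)/(a + b) = 2.133/2.924 = 0.7294, so ω = 2 arcsin(0.7294) ≈ 93.7°.

93.7°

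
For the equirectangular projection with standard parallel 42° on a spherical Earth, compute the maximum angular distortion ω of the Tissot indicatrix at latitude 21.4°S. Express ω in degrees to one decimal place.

12.9°

In the equirectangular projection with standard parallel φ₀ = 42° (x = Rλ cos φ₀, y = Rφ), meridians are true-scale (h = 1) and the parallel scale is k = cos φ₀ / cos φ.
At 21.4°: h = 1.000, k = 0.7982; principal scales a = 1.000, b = 0.7982.
sin(ω/2) = (a − b)/(a + b) = 0.2018/1.798 = 0.1122, so ω = 2 arcsin(0.1122) ≈ 12.9°.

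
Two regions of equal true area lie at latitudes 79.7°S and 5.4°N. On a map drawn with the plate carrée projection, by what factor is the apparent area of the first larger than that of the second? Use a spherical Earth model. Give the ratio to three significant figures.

5.57

In the plate carrée (x = Rλ, y = Rφ), meridians are true-scale (h = 1) and parallels are stretched by k = sec φ.
Areal scale at 79.7°: h·k = 1.000 × 5.593 = 5.593.
Areal scale at 5.4°: h·k = 1.000 × 1.004 = 1.004.
Ratio = 5.593/1.004 ≈ 5.57.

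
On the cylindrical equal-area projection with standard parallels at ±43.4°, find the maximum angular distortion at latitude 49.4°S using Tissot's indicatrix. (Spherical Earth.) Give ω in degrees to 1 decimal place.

A cylindrical equal-area projection with standard parallel φ₀ has meridian scale h = cos φ / cos φ₀ and parallel scale k = cos φ₀ / cos φ (so areas are preserved, h·k = 1).
At 49.4°: h = 0.8957, k = 1.116; principal scales a = 1.116, b = 0.8957.
sin(ω/2) = (a − b)/(a + b) = 0.2208/2.012 = 0.1097, so ω = 2 arcsin(0.1097) ≈ 12.6°.

12.6°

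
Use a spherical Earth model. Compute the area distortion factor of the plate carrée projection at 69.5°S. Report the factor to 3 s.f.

In the plate carrée (x = Rλ, y = Rφ), meridians are true-scale (h = 1) and parallels are stretched by k = sec φ.
Areal scale = h·k = 1 × sec φ; at 69.5°, h = 1.000, k = 2.855, so h·k = 2.855.

2.86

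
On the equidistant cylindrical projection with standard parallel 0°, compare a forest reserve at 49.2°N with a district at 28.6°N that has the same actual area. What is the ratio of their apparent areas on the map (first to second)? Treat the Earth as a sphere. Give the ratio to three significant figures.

Plate carrée maps x = Rλ, y = Rφ. The meridian scale is h = 1 and the parallel scale is k = 1/cos φ = sec φ.
Areal scale at 49.2°: h·k = 1.000 × 1.530 = 1.530.
Areal scale at 28.6°: h·k = 1.000 × 1.139 = 1.139.
Ratio = 1.530/1.139 ≈ 1.34.

1.34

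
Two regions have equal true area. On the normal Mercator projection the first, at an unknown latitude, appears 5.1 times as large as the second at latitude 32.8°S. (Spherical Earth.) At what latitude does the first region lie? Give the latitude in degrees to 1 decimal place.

For equal true areas on Mercator, apparent areas scale as sec²φ, so the ratio is cos²φ₂ / cos²φ₁.
cos²φ₂ / cos²φ₁ = 5.1  ⇒  cos φ₁ = cos 32.8° / √5.1 = 0.8406/2.258 = 0.3722.
φ₁ = arccos(0.3722) ≈ 68.1°.

68.1°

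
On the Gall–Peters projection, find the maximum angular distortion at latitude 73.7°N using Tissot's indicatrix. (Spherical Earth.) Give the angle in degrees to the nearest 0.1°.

93.4°

Gall–Peters is a cylindrical equal-area projection with standard parallels at ±45°. Cylindrical equal-area (φ₀ = 45°): h = cos φ / cos 45° along meridians, k = cos 45° / cos φ along parallels; h·k = 1.
At 73.7°: h = 0.3969, k = 2.519; principal scales a = 2.519, b = 0.3969.
sin(ω/2) = (a − b)/(a + b) = 2.122/2.916 = 0.7278, so ω = 2 arcsin(0.7278) ≈ 93.4°.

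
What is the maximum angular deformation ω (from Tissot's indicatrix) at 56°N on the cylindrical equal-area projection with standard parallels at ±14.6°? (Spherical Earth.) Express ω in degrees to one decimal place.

59.9°

A cylindrical equal-area projection with standard parallel φ₀ has meridian scale h = cos φ / cos φ₀ and parallel scale k = cos φ₀ / cos φ (so areas are preserved, h·k = 1).
At 56°: h = 0.5779, k = 1.731; principal scales a = 1.731, b = 0.5779.
sin(ω/2) = (a − b)/(a + b) = 1.153/2.308 = 0.4993, so ω = 2 arcsin(0.4993) ≈ 59.9°.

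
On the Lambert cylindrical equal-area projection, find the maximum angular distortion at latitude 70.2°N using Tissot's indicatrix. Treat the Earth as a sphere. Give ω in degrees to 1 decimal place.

105.1°

The Lambert cylindrical equal-area projection is the cylindrical equal-area projection with its standard parallel at the equator (φ₀ = 0). A cylindrical equal-area projection with standard parallel φ₀ has meridian scale h = cos φ / cos φ₀ and parallel scale k = cos φ₀ / cos φ (so areas are preserved, h·k = 1).
At 70.2°: h = 0.3387, k = 2.952; principal scales a = 2.952, b = 0.3387.
sin(ω/2) = (a − b)/(a + b) = 2.613/3.291 = 0.7941, so ω = 2 arcsin(0.7941) ≈ 105.1°.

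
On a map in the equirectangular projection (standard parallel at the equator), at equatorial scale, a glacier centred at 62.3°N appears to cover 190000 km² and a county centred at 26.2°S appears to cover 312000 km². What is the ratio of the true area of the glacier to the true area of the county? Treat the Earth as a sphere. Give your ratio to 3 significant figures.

0.315

On the plate carrée, areal scale = h·k = 1 × sec φ, so true area = apparent × cos φ.
True area of glacier: 190000 × cos(62.3°) = 190000 × 0.4648 = 88320 km².
True area of county: 312000 × cos(26.2°) = 312000 × 0.8973 = 279900 km².
Ratio = 88320 / 279900 ≈ 0.315.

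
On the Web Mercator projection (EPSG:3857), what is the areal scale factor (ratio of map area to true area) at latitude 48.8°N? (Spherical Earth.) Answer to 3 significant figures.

For Mercator, h = k = sec φ (a conformal cylindrical projection has a single point scale, 1/cos φ).
Areal scale = k² = sec²φ = 1/cos²(48.8°) = 1/0.6587² = 2.305.

2.30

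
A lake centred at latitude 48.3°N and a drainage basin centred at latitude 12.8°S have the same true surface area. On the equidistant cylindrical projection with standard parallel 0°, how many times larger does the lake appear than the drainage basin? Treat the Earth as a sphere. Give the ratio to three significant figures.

In the plate carrée (x = Rλ, y = Rφ), meridians are true-scale (h = 1) and parallels are stretched by k = sec φ.
Areal scale at 48.3°: h·k = 1.000 × 1.503 = 1.503.
Areal scale at 12.8°: h·k = 1.000 × 1.025 = 1.025.
Ratio = 1.503/1.025 ≈ 1.47.

1.47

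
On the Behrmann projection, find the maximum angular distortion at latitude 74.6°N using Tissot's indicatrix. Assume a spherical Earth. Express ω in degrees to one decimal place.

111.8°

Behrmann is a cylindrical equal-area projection with standard parallels at ±30°. A cylindrical equal-area projection with standard parallel φ₀ has meridian scale h = cos φ / cos φ₀ and parallel scale k = cos φ₀ / cos φ (so areas are preserved, h·k = 1).
At 74.6°: h = 0.3066, k = 3.261; principal scales a = 3.261, b = 0.3066.
sin(ω/2) = (a − b)/(a + b) = 2.955/3.568 = 0.8281, so ω = 2 arcsin(0.8281) ≈ 111.8°.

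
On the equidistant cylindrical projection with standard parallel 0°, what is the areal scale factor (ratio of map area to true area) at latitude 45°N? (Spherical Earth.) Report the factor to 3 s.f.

In the plate carrée (x = Rλ, y = Rφ), meridians are true-scale (h = 1) and parallels are stretched by k = sec φ.
Areal scale = h·k = 1 × sec φ; at 45°, h = 1.000, k = 1.414, so h·k = 1.414.

1.41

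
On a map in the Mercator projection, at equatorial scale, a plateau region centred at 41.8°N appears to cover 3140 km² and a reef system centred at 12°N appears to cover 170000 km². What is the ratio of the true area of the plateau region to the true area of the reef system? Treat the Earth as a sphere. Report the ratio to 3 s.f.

0.0107

On Mercator the areal scale is sec²φ, so true area = apparent × cos²φ.
True area of plateau region: 3140 × cos²(41.8°) = 3140 × 0.5557 = 1745 km².
True area of reef system: 170000 × cos²(12°) = 170000 × 0.9568 = 162700 km².
Ratio = 1745 / 162700 ≈ 0.0107.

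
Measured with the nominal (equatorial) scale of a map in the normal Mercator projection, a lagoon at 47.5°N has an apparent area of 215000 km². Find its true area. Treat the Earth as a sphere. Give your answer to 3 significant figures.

The Mercator projection is conformal; its linear scale factor is the same in every direction and equals sec φ = 1/cos φ.
Areal scale = k² = sec²φ = 1/cos²(47.5°) = 1/0.6756² = 2.191.
True area = apparent / (areal scale) = 215000 / 2.191 ≈ 98100 km².

98100 km²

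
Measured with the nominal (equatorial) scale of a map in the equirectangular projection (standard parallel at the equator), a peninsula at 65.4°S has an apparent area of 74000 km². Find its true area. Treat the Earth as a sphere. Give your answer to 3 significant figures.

30800 km²

In the plate carrée (x = Rλ, y = Rφ), meridians are true-scale (h = 1) and parallels are stretched by k = sec φ.
Areal scale = h·k = 1 × sec φ; at 65.4°, h = 1.000, k = 2.402, so h·k = 2.402.
True area = apparent / (areal scale) = 74000 / 2.402 ≈ 30800 km².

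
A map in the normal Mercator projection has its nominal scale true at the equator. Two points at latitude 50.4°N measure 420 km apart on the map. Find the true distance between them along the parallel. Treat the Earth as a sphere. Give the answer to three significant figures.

Mercator is conformal, so the point scale is isotropic: h = k = sec φ = 1/cos φ.
Along the parallel at 50.4°, map distances are exaggerated by k = sec 50.4° = 1.569.
True distance = 420 / 1.569 = 420 × cos 50.4° ≈ 268 km.

268 km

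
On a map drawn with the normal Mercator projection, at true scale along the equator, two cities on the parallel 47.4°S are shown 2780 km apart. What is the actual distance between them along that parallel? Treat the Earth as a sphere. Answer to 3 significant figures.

1880 km

For Mercator, h = k = sec φ (a conformal cylindrical projection has a single point scale, 1/cos φ).
Along the parallel at 47.4°, map distances are exaggerated by k = sec 47.4° = 1.477.
True distance = 2780 / 1.477 = 2780 × cos 47.4° ≈ 1880 km.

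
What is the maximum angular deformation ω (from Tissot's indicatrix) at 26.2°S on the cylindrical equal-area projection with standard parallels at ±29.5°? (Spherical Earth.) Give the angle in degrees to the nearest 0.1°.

3.5°

For cylindrical equal-area with standard parallel φ₀, h = cos φ / cos φ₀ and k = cos φ₀ / cos φ, so h·k = 1.
At 26.2°: h = 1.031, k = 0.9700; principal scales a = 1.031, b = 0.9700.
sin(ω/2) = (a − b)/(a + b) = 0.06089/2.001 = 0.03043, so ω = 2 arcsin(0.03043) ≈ 3.5°.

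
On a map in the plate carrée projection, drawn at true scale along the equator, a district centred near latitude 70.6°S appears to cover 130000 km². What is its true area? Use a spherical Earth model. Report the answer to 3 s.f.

43200 km²

Plate carrée maps x = Rλ, y = Rφ. The meridian scale is h = 1 and the parallel scale is k = 1/cos φ = sec φ.
Areal scale = h·k = 1 × sec φ; at 70.6°, h = 1.000, k = 3.011, so h·k = 3.011.
True area = apparent / (areal scale) = 130000 / 3.011 ≈ 43200 km².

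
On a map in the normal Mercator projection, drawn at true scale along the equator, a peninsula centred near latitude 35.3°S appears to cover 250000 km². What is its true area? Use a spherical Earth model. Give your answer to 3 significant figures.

For Mercator, h = k = sec φ (a conformal cylindrical projection has a single point scale, 1/cos φ).
Areal scale = k² = sec²φ = 1/cos²(35.3°) = 1/0.8161² = 1.501.
True area = apparent / (areal scale) = 250000 / 1.501 ≈ 167000 km².

167000 km²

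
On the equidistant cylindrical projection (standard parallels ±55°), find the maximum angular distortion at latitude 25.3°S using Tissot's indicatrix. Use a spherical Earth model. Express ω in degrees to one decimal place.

25.8°

With standard parallel φ₀ = 55°, the equirectangular projection gives x = Rλ cos φ₀, y = Rφ, so h = 1 and k = cos 55° / cos φ.
At 25.3°: h = 1.000, k = 0.6344; principal scales a = 1.000, b = 0.6344.
sin(ω/2) = (a − b)/(a + b) = 0.3656/1.634 = 0.2237, so ω = 2 arcsin(0.2237) ≈ 25.8°.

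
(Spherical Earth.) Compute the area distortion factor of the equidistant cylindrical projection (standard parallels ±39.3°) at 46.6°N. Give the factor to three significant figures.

1.13

The equidistant cylindrical projection with φ₀ = 39.3° has h = 1 (meridians true) and k = cos φ₀ / cos φ along parallels.
Areal scale = h·k = 1 × cos φ₀ / cos φ; at 46.6°, h = 1.000, k = 1.126, so h·k = 1.126.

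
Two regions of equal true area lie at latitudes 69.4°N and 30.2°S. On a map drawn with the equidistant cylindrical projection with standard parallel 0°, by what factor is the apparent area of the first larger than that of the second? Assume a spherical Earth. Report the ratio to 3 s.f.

2.46

In the plate carrée (x = Rλ, y = Rφ), meridians are true-scale (h = 1) and parallels are stretched by k = sec φ.
Areal scale at 69.4°: h·k = 1.000 × 2.842 = 2.842.
Areal scale at 30.2°: h·k = 1.000 × 1.157 = 1.157.
Ratio = 2.842/1.157 ≈ 2.46.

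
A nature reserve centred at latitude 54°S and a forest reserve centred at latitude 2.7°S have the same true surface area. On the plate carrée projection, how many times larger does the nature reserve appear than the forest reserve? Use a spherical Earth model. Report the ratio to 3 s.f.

For the equirectangular projection with φ₀ = 0 (plate carrée), h = 1 along meridians and k = sec φ along parallels.
Areal scale at 54°: h·k = 1.000 × 1.701 = 1.701.
Areal scale at 2.7°: h·k = 1.000 × 1.001 = 1.001.
Ratio = 1.701/1.001 ≈ 1.70.

1.70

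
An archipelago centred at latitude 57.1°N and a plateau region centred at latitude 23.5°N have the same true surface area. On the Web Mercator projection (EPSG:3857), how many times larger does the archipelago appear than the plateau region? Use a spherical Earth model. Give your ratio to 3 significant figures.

On Mercator, area is exaggerated by sec²φ = 1/cos²φ.
At 57.1°: sec²(57.1°) = 1/0.5432² = 3.389.
At 23.5°: sec²(23.5°) = 1/0.9171² = 1.189.
Ratio = 3.389/1.189 = cos²(23.5°)/cos²(57.1°) ≈ 2.85.

2.85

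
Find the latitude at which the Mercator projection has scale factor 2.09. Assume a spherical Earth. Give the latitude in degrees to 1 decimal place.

61.4°

Mercator scale is k = sec φ = 1/cos φ.
1/cos φ = 2.09  ⇒  cos φ = 0.4785  ⇒  φ = arccos(0.4785) ≈ 61.4°.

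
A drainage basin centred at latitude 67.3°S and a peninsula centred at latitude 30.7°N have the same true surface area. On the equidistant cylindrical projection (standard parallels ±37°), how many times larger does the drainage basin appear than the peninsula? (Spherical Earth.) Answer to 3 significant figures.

2.23

With standard parallel φ₀ = 37°, the equirectangular projection gives x = Rλ cos φ₀, y = Rφ, so h = 1 and k = cos 37° / cos φ.
Areal scale at 67.3°: h·k = 1.000 × 2.070 = 2.070.
Areal scale at 30.7°: h·k = 1.000 × 0.9288 = 0.9288.
Ratio = 2.070/0.9288 ≈ 2.23.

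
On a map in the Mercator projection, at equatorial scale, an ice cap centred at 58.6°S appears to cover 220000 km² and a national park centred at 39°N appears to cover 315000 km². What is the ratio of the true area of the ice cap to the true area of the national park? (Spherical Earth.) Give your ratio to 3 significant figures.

0.314

Since Mercator area scale is 1/cos²φ, the true area equals the apparent area multiplied by cos²φ.
True area of ice cap: 220000 × cos²(58.6°) = 220000 × 0.2715 = 59720 km².
True area of national park: 315000 × cos²(39°) = 315000 × 0.6040 = 190200 km².
Ratio = 59720 / 190200 ≈ 0.314.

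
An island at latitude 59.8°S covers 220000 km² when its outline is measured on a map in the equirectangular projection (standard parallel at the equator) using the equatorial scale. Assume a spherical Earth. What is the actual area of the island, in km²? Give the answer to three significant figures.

In the plate carrée (x = Rλ, y = Rφ), meridians are true-scale (h = 1) and parallels are stretched by k = sec φ.
Areal scale = h·k = 1 × sec φ; at 59.8°, h = 1.000, k = 1.988, so h·k = 1.988.
True area = apparent / (areal scale) = 220000 / 1.988 ≈ 111000 km².

111000 km²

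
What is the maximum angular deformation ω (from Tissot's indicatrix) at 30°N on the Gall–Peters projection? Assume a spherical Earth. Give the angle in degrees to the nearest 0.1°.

23.1°

The Gall–Peters projection is cylindrical equal-area with φ₀ = 45°. A cylindrical equal-area projection with standard parallel φ₀ has meridian scale h = cos φ / cos φ₀ and parallel scale k = cos φ₀ / cos φ (so areas are preserved, h·k = 1).
At 30°: h = 1.225, k = 0.8165; principal scales a = 1.225, b = 0.8165.
sin(ω/2) = (a − b)/(a + b) = 0.4082/2.041 = 0.2000, so ω = 2 arcsin(0.2000) ≈ 23.1°.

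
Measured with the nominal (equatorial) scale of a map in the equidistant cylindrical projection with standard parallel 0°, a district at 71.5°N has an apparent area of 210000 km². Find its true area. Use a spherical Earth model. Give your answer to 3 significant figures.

For the equirectangular projection with φ₀ = 0 (plate carrée), h = 1 along meridians and k = sec φ along parallels.
Areal scale = h·k = 1 × sec φ; at 71.5°, h = 1.000, k = 3.152, so h·k = 3.152.
True area = apparent / (areal scale) = 210000 / 3.152 ≈ 66600 km².

66600 km²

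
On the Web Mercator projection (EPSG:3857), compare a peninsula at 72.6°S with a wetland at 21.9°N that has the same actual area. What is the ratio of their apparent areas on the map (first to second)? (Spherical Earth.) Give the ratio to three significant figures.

9.63

Mercator is conformal with k = sec φ, so areal scale = k² = sec²φ.
At 72.6°: sec²(72.6°) = 1/0.2990² = 11.18.
At 21.9°: sec²(21.9°) = 1/0.9278² = 1.162.
Ratio = 11.18/1.162 = cos²(21.9°)/cos²(72.6°) ≈ 9.63.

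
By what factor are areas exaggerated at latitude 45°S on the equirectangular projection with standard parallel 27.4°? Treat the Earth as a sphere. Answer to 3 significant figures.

1.26

With standard parallel φ₀ = 27.4°, the equirectangular projection gives x = Rλ cos φ₀, y = Rφ, so h = 1 and k = cos 27.4° / cos φ.
Areal scale = h·k = 1 × cos φ₀ / cos φ; at 45°, h = 1.000, k = 1.256, so h·k = 1.256.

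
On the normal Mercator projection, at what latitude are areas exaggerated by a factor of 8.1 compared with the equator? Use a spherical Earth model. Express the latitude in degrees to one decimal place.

Mercator areal scale is sec²φ.
sec²φ = 8.1  ⇒  cos²φ = 0.1235  ⇒  cos φ = 0.3514.
φ = arccos(0.3514) ≈ 69.4°.

69.4°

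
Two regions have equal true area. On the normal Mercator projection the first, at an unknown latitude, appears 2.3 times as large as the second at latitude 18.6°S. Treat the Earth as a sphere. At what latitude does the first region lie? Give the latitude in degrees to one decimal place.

51.3°

For equal true areas on Mercator, apparent areas scale as sec²φ, so the ratio is cos²φ₂ / cos²φ₁.
cos²φ₂ / cos²φ₁ = 2.3  ⇒  cos φ₁ = cos 18.6° / √2.3 = 0.9478/1.517 = 0.6249.
φ₁ = arccos(0.6249) ≈ 51.3°.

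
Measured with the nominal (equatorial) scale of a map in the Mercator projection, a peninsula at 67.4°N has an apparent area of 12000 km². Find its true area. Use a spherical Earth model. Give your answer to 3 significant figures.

The Mercator projection is conformal; its linear scale factor is the same in every direction and equals sec φ = 1/cos φ.
Areal scale = k² = sec²φ = 1/cos²(67.4°) = 1/0.3843² = 6.771.
True area = apparent / (areal scale) = 12000 / 6.771 ≈ 1770 km².

1770 km²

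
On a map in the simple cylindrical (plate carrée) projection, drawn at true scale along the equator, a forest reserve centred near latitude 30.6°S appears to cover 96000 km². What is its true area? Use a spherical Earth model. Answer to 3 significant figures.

82600 km²

In the plate carrée (x = Rλ, y = Rφ), meridians are true-scale (h = 1) and parallels are stretched by k = sec φ.
Areal scale = h·k = 1 × sec φ; at 30.6°, h = 1.000, k = 1.162, so h·k = 1.162.
True area = apparent / (areal scale) = 96000 / 1.162 ≈ 82600 km².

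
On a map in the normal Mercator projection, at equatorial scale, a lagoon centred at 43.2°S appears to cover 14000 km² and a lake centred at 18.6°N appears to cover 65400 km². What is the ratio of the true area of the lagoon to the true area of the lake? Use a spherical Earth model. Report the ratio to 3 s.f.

Since Mercator area scale is 1/cos²φ, the true area equals the apparent area multiplied by cos²φ.
True area of lagoon: 14000 × cos²(43.2°) = 14000 × 0.5314 = 7440 km².
True area of lake: 65400 × cos²(18.6°) = 65400 × 0.8983 = 58750 km².
Ratio = 7440 / 58750 ≈ 0.127.

0.127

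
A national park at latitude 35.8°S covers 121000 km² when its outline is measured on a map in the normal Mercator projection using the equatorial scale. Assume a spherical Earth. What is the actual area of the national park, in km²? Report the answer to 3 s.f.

The Mercator projection is conformal; its linear scale factor is the same in every direction and equals sec φ = 1/cos φ.
Areal scale = k² = sec²φ = 1/cos²(35.8°) = 1/0.8111² = 1.520.
True area = apparent / (areal scale) = 121000 / 1.520 ≈ 79600 km².

79600 km²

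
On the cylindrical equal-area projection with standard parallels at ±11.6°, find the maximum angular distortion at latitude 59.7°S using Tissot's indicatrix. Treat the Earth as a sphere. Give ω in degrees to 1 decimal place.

71.0°

For cylindrical equal-area with standard parallel φ₀, h = cos φ / cos φ₀ and k = cos φ₀ / cos φ, so h·k = 1.
At 59.7°: h = 0.5150, k = 1.942; principal scales a = 1.942, b = 0.5150.
sin(ω/2) = (a − b)/(a + b) = 1.427/2.457 = 0.5807, so ω = 2 arcsin(0.5807) ≈ 71.0°.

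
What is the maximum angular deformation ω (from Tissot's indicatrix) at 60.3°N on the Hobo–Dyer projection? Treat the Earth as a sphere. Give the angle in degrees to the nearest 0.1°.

52.1°

Hobo–Dyer is a cylindrical equal-area projection with standard parallels at ±37.5°. For cylindrical equal-area with standard parallel φ₀, h = cos φ / cos φ₀ and k = cos φ₀ / cos φ, so h·k = 1.
At 60.3°: h = 0.6245, k = 1.601; principal scales a = 1.601, b = 0.6245.
sin(ω/2) = (a − b)/(a + b) = 0.9767/2.226 = 0.4388, so ω = 2 arcsin(0.4388) ≈ 52.1°.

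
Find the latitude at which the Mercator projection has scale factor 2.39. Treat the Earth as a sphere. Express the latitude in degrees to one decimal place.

65.3°

Mercator scale is k = sec φ = 1/cos φ.
1/cos φ = 2.39  ⇒  cos φ = 0.4184  ⇒  φ = arccos(0.4184) ≈ 65.3°.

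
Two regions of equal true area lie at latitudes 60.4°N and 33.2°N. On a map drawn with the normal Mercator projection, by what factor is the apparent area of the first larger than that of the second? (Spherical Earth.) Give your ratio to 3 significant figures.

Mercator areal scale is sec²φ.
At 60.4°: sec²(60.4°) = 1/0.4939² = 4.099.
At 33.2°: sec²(33.2°) = 1/0.8368² = 1.428.
Ratio = 4.099/1.428 = cos²(33.2°)/cos²(60.4°) ≈ 2.87.

2.87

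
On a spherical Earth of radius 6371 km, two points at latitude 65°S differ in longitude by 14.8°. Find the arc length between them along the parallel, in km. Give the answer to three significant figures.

695 km

Arc length along a parallel = R cos φ · Δλ (with Δλ in radians).
= 6371 × cos 65° × (14.8° × π/180) = 6371 × 0.4226 × 0.2583 ≈ 695 km.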